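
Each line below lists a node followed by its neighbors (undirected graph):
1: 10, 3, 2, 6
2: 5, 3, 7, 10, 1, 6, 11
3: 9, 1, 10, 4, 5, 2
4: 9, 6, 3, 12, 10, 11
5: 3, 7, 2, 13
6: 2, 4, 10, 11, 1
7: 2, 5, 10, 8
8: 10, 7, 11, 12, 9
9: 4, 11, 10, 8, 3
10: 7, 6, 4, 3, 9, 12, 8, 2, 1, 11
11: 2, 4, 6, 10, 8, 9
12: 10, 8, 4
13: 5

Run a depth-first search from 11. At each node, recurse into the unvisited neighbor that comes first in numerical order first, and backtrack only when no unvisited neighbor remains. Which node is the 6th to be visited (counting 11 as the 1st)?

Visit 11
11 → 2
2 → 1
1 → 3
3 → 4
4 → 6
6 → 10
10 → 7
7 → 5
5 → 13
7 → 8
8 → 9
8 → 12

Visit order: 11, 2, 1, 3, 4, 6, 10, 7, 5, 13, 8, 9, 12

6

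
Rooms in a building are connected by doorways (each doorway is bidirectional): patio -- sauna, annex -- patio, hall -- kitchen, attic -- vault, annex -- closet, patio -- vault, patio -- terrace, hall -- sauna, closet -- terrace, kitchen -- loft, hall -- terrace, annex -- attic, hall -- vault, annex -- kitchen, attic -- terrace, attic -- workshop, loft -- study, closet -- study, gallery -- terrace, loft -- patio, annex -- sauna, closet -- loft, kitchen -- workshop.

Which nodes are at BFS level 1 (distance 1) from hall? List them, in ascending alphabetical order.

Level 0: hall
Level 1: kitchen, sauna, terrace, vault
Level 2: annex, attic, closet, gallery, loft, patio, workshop
Level 3: study

kitchen, sauna, terrace, vault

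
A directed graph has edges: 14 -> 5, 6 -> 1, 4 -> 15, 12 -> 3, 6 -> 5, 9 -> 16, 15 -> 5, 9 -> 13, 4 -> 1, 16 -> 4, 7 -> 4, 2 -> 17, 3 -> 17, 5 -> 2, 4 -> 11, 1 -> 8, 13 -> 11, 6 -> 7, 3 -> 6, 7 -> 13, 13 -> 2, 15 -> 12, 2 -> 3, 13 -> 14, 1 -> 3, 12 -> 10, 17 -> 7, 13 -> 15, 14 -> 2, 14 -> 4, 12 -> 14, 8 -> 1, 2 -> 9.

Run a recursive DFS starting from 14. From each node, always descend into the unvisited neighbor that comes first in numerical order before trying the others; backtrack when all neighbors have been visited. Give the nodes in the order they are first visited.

14, 2, 3, 6, 1, 8, 5, 7, 4, 11, 15, 12, 10, 13, 17, 9, 16

Visit 14
14 → 2
2 → 3
3 → 6
6 → 1
1 → 8
6 → 5
6 → 7
7 → 4
4 → 11
4 → 15
15 → 12
12 → 10
7 → 13
3 → 17
2 → 9
9 → 16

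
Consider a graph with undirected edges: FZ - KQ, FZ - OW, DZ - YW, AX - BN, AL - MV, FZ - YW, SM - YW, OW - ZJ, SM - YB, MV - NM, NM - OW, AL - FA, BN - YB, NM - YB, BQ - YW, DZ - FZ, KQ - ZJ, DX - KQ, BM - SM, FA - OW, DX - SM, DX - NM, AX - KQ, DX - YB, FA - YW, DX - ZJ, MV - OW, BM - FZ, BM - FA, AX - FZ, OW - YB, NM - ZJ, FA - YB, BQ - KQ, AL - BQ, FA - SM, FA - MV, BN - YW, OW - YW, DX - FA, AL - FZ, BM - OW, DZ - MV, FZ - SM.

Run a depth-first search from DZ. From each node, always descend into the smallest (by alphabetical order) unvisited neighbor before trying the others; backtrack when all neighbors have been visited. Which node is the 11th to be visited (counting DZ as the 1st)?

BM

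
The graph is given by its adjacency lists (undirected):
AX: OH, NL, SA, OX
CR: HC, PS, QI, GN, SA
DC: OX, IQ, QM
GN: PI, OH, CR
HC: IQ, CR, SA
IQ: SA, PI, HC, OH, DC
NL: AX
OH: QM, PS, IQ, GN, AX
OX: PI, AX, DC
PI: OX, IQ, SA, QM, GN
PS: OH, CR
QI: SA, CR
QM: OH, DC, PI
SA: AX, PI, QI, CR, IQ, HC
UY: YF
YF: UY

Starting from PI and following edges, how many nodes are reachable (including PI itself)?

BFS from PI visits: PI, OX, IQ, SA, QM, GN, AX, DC, HC, OH, QI, CR, NL, PS
Reachable nodes: 14 of 16 total.

14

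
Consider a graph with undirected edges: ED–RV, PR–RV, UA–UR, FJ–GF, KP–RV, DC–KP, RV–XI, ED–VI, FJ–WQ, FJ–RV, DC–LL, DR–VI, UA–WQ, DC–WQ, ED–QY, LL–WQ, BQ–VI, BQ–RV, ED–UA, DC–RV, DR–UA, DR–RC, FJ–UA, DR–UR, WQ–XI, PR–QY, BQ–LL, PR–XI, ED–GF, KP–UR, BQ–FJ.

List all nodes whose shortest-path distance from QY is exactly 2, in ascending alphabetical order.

Level 0: QY
Level 1: ED, PR
Level 2: GF, RV, UA, VI, XI
Level 3: BQ, DC, DR, FJ, KP, UR, WQ
Level 4: LL, RC

GF, RV, UA, VI, XI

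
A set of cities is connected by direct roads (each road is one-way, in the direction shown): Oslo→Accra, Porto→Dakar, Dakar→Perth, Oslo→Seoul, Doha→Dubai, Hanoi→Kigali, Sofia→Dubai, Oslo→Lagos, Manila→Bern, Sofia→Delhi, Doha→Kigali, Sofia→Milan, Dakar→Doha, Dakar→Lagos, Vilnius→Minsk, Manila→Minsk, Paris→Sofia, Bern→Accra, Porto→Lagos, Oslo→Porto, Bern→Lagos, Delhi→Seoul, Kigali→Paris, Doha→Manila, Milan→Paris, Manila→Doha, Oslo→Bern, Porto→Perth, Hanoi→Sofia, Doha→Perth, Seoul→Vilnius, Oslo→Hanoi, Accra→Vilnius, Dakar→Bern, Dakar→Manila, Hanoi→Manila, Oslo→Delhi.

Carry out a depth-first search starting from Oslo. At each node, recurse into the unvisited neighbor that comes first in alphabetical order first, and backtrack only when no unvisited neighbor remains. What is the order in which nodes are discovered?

Oslo → Accra → Vilnius → Minsk → Bern → Lagos → Delhi → Seoul → Hanoi → Kigali → Paris → Sofia → Dubai → Milan → Manila → Doha → Perth → Porto → Dakar

Visit Oslo
Oslo → Accra
Accra → Vilnius
Vilnius → Minsk
Oslo → Bern
Bern → Lagos
Oslo → Delhi
Delhi → Seoul
Oslo → Hanoi
Hanoi → Kigali
Kigali → Paris
Paris → Sofia
Sofia → Dubai
Sofia → Milan
Hanoi → Manila
Manila → Doha
Doha → Perth
Oslo → Porto
Porto → Dakar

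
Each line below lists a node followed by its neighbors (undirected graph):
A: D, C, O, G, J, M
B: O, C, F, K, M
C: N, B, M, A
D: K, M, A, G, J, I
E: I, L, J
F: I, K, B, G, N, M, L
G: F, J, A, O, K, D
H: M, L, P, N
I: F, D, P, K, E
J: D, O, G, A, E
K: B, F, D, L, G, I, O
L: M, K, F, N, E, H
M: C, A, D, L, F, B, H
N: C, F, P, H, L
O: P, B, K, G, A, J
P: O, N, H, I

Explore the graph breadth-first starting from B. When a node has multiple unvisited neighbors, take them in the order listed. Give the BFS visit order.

B, O, C, F, K, M, P, G, A, J, N, I, L, D, H, E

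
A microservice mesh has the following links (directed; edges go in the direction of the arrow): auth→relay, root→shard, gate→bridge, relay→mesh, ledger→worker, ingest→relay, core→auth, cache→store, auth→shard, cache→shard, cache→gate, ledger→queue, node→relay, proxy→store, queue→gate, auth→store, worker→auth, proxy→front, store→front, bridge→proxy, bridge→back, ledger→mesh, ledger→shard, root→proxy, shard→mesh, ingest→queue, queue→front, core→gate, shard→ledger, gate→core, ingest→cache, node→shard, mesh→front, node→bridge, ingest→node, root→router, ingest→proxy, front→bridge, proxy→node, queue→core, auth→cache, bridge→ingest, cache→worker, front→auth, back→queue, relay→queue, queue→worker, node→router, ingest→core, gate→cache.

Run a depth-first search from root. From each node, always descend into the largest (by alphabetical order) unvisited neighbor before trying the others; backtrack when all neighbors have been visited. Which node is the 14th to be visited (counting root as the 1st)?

Visit root
root → shard
shard → mesh
mesh → front
front → bridge
bridge → proxy
proxy → store
proxy → node
node → router
node → relay
relay → queue
queue → worker
worker → auth
auth → cache
cache → gate
gate → core
bridge → ingest
bridge → back
shard → ledger

Visit order: root, shard, mesh, front, bridge, proxy, store, node, router, relay, queue, worker, auth, cache, gate, core, ingest, back, ledger

cache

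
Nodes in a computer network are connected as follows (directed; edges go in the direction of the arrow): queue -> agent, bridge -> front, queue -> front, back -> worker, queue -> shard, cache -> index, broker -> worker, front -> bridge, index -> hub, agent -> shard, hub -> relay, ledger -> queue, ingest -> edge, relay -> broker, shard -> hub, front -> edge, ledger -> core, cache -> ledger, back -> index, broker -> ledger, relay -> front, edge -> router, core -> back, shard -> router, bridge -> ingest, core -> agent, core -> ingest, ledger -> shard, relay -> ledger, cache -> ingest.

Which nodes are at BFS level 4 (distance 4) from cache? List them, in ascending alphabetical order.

Level 0: cache
Level 1: index, ingest, ledger
Level 2: core, edge, hub, queue, shard
Level 3: agent, back, front, relay, router
Level 4: bridge, broker, worker

bridge, broker, worker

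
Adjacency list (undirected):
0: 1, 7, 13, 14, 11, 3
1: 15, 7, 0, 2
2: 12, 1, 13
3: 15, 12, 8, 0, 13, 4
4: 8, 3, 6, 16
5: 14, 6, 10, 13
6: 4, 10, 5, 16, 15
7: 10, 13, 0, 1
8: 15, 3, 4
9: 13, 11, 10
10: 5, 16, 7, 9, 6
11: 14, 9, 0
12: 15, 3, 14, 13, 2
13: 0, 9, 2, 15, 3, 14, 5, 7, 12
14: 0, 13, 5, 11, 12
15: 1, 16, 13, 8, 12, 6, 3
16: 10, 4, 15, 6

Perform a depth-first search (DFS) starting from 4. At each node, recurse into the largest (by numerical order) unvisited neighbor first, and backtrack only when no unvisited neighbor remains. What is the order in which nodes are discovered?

Visit 4
4 → 16
16 → 15
15 → 13
13 → 14
14 → 12
12 → 3
3 → 8
3 → 0
0 → 11
11 → 9
9 → 10
10 → 7
7 → 1
1 → 2
10 → 6
6 → 5

4 -> 16 -> 15 -> 13 -> 14 -> 12 -> 3 -> 8 -> 0 -> 11 -> 9 -> 10 -> 7 -> 1 -> 2 -> 6 -> 5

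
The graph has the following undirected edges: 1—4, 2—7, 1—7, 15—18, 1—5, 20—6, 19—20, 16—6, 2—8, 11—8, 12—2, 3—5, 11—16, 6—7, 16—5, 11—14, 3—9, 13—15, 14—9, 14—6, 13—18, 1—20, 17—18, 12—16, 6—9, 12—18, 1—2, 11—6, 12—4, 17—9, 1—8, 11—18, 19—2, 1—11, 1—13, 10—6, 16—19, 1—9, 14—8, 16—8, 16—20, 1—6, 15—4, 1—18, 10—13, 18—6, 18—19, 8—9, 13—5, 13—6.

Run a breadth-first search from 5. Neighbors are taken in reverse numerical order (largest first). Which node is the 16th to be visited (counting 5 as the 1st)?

7

Visit 5; enqueue 16, 13, 3, 1 → queue [16, 13, 3, 1]
Visit 16; enqueue 20, 19, 12, 11, 8, 6 → queue [13, 3, 1, 20, 19, 12, 11, 8, 6]
Visit 13; enqueue 18, 15, 10 → queue [3, 1, 20, 19, 12, 11, 8, 6, 18, 15, 10]
Visit 3; enqueue 9 → queue [1, 20, 19, 12, 11, 8, 6, 18, 15, 10, 9]
Visit 1; enqueue 7, 4, 2 → queue [20, 19, 12, 11, 8, 6, 18, 15, 10, 9, 7, 4, 2]
Visit 20 → queue [19, 12, 11, 8, 6, 18, 15, 10, 9, 7, 4, 2]
Visit 19 → queue [12, 11, 8, 6, 18, 15, 10, 9, 7, 4, 2]
Visit 12 → queue [11, 8, 6, 18, 15, 10, 9, 7, 4, 2]
Visit 11; enqueue 14 → queue [8, 6, 18, 15, 10, 9, 7, 4, 2, 14]
Visit 8 → queue [6, 18, 15, 10, 9, 7, 4, 2, 14]
Visit 6 → queue [18, 15, 10, 9, 7, 4, 2, 14]
Visit 18; enqueue 17 → queue [15, 10, 9, 7, 4, 2, 14, 17]
Visit 15 → queue [10, 9, 7, 4, 2, 14, 17]
Visit 10 → queue [9, 7, 4, 2, 14, 17]
Visit 9 → queue [7, 4, 2, 14, 17]
Visit 7 → queue [4, 2, 14, 17]
Visit 4 → queue [2, 14, 17]
Visit 2 → queue [14, 17]
Visit 14 → queue [17]
Visit 17 → queue []

Visit order: 5, 16, 13, 3, 1, 20, 19, 12, 11, 8, 6, 18, 15, 10, 9, 7, 4, 2, 14, 17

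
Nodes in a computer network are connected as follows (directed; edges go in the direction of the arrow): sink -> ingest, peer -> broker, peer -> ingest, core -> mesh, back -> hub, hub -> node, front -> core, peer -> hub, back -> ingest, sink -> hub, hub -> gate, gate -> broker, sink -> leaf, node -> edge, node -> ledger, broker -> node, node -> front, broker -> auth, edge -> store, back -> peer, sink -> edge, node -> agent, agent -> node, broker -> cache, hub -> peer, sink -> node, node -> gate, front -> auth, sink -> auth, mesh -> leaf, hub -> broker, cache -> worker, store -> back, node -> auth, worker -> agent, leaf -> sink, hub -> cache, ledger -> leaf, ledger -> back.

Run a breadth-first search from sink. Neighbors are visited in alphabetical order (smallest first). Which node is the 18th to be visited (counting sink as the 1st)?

core

Visit sink; enqueue auth, edge, hub, ingest, leaf, node → queue [auth, edge, hub, ingest, leaf, node]
Visit auth → queue [edge, hub, ingest, leaf, node]
Visit edge; enqueue store → queue [hub, ingest, leaf, node, store]
Visit hub; enqueue broker, cache, gate, peer → queue [ingest, leaf, node, store, broker, cache, gate, peer]
Visit ingest → queue [leaf, node, store, broker, cache, gate, peer]
Visit leaf → queue [node, store, broker, cache, gate, peer]
Visit node; enqueue agent, front, ledger → queue [store, broker, cache, gate, peer, agent, front, ledger]
Visit store; enqueue back → queue [broker, cache, gate, peer, agent, front, ledger, back]
Visit broker → queue [cache, gate, peer, agent, front, ledger, back]
Visit cache; enqueue worker → queue [gate, peer, agent, front, ledger, back, worker]
Visit gate → queue [peer, agent, front, ledger, back, worker]
Visit peer → queue [agent, front, ledger, back, worker]
Visit agent → queue [front, ledger, back, worker]
Visit front; enqueue core → queue [ledger, back, worker, core]
Visit ledger → queue [back, worker, core]
Visit back → queue [worker, core]
Visit worker → queue [core]
Visit core; enqueue mesh → queue [mesh]
Visit mesh → queue []

Visit order: sink, auth, edge, hub, ingest, leaf, node, store, broker, cache, gate, peer, agent, front, ledger, back, worker, core, mesh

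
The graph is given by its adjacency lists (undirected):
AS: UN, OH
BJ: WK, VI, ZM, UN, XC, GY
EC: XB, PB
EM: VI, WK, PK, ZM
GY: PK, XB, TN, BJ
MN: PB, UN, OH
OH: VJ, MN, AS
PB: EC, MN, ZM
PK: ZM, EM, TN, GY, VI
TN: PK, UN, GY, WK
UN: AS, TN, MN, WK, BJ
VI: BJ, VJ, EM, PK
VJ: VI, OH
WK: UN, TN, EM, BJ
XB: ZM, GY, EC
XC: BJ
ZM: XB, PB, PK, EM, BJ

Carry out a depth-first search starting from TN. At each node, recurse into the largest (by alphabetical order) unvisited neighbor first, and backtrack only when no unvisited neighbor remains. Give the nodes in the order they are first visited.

TN, WK, UN, MN, PB, ZM, XB, GY, PK, VI, VJ, OH, AS, EM, BJ, XC, EC

Visit TN
TN → WK
WK → UN
UN → MN
MN → PB
PB → ZM
ZM → XB
XB → GY
GY → PK
PK → VI
VI → VJ
VJ → OH
OH → AS
VI → EM
VI → BJ
BJ → XC
XB → EC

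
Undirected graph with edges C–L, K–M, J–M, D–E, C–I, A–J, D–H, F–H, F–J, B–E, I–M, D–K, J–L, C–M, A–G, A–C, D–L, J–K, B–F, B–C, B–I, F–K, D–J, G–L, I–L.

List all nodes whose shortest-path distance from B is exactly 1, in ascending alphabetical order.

Level 0: B
Level 1: C, E, F, I
Level 2: A, D, H, J, K, L, M
Level 3: G

C, E, F, I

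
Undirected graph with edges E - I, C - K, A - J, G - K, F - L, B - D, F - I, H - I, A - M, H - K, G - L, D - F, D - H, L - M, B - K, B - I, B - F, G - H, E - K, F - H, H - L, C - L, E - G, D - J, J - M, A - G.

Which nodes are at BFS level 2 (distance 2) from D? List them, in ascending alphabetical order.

A, G, I, K, L, M

Level 0: D
Level 1: B, F, H, J
Level 2: A, G, I, K, L, M
Level 3: C, E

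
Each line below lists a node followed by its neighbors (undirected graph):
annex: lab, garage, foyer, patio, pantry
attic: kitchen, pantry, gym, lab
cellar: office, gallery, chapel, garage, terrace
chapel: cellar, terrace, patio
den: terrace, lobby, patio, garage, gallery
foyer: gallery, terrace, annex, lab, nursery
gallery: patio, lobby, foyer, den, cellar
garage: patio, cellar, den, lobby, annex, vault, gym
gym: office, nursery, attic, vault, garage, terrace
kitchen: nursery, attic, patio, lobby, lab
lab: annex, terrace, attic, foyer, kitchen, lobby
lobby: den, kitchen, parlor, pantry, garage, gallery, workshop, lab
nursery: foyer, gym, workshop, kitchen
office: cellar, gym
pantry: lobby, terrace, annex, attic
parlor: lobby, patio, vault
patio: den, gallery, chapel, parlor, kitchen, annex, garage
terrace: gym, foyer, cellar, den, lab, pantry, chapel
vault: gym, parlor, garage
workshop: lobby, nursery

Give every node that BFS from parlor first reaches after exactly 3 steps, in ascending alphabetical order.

attic, cellar, foyer, nursery, office, terrace

Level 0: parlor
Level 1: lobby, patio, vault
Level 2: annex, chapel, den, gallery, garage, gym, kitchen, lab, pantry, workshop
Level 3: attic, cellar, foyer, nursery, office, terrace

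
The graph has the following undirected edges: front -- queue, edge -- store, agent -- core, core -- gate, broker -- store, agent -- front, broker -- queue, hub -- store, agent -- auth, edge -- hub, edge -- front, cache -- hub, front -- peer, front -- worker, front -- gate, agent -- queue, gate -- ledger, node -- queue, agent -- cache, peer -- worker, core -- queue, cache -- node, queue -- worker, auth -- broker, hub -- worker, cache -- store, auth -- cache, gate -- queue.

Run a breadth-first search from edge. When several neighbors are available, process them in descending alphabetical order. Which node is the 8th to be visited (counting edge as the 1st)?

Visit edge; enqueue store, hub, front → queue [store, hub, front]
Visit store; enqueue cache, broker → queue [hub, front, cache, broker]
Visit hub; enqueue worker → queue [front, cache, broker, worker]
Visit front; enqueue queue, peer, gate, agent → queue [cache, broker, worker, queue, peer, gate, agent]
Visit cache; enqueue node, auth → queue [broker, worker, queue, peer, gate, agent, node, auth]
Visit broker → queue [worker, queue, peer, gate, agent, node, auth]
Visit worker → queue [queue, peer, gate, agent, node, auth]
Visit queue; enqueue core → queue [peer, gate, agent, node, auth, core]
Visit peer → queue [gate, agent, node, auth, core]
Visit gate; enqueue ledger → queue [agent, node, auth, core, ledger]
Visit agent → queue [node, auth, core, ledger]
Visit node → queue [auth, core, ledger]
Visit auth → queue [core, ledger]
Visit core → queue [ledger]
Visit ledger → queue []

Visit order: edge, store, hub, front, cache, broker, worker, queue, peer, gate, agent, node, auth, core, ledger

queue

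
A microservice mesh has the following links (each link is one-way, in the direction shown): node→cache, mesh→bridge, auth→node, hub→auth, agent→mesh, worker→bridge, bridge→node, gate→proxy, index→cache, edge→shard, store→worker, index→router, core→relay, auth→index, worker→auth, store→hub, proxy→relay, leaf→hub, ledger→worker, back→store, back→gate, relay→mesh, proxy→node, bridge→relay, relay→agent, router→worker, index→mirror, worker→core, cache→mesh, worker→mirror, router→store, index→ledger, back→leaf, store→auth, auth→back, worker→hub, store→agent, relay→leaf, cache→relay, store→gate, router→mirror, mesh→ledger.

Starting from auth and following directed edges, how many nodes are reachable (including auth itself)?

19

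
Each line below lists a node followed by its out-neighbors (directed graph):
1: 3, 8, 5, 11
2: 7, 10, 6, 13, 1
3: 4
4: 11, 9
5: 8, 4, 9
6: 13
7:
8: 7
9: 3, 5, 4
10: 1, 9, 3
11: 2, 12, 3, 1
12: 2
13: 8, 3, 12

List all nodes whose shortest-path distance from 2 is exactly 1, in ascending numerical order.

Level 0: 2
Level 1: 1, 6, 7, 10, 13
Level 2: 3, 5, 8, 9, 11, 12
Level 3: 4

1, 6, 7, 10, 13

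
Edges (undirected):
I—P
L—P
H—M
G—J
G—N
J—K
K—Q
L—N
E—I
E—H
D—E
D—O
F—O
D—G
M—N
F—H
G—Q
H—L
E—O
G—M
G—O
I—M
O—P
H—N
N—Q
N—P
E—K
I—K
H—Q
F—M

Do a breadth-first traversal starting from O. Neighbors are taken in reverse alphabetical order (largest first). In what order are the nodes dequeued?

O, P, G, F, E, D, N, L, I, Q, M, J, H, K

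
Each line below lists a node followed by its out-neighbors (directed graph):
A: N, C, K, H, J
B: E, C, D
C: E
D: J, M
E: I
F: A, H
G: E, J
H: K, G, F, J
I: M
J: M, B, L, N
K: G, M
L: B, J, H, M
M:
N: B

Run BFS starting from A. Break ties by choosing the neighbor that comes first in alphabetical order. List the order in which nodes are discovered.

Visit A; enqueue C, H, J, K, N → queue [C, H, J, K, N]
Visit C; enqueue E → queue [H, J, K, N, E]
Visit H; enqueue F, G → queue [J, K, N, E, F, G]
Visit J; enqueue B, L, M → queue [K, N, E, F, G, B, L, M]
Visit K → queue [N, E, F, G, B, L, M]
Visit N → queue [E, F, G, B, L, M]
Visit E; enqueue I → queue [F, G, B, L, M, I]
Visit F → queue [G, B, L, M, I]
Visit G → queue [B, L, M, I]
Visit B; enqueue D → queue [L, M, I, D]
Visit L → queue [M, I, D]
Visit M → queue [I, D]
Visit I → queue [D]
Visit D → queue []

A -> C -> H -> J -> K -> N -> E -> F -> G -> B -> L -> M -> I -> D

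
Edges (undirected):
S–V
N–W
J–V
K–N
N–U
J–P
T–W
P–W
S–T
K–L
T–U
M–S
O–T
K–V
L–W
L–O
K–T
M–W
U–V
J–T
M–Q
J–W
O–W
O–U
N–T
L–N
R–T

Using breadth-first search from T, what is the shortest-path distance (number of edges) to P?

Level 0: T
Level 1: J, K, N, O, R, S, U, W
Level 2: L, M, P, V
Level 3: Q
P first appears at level 2.

2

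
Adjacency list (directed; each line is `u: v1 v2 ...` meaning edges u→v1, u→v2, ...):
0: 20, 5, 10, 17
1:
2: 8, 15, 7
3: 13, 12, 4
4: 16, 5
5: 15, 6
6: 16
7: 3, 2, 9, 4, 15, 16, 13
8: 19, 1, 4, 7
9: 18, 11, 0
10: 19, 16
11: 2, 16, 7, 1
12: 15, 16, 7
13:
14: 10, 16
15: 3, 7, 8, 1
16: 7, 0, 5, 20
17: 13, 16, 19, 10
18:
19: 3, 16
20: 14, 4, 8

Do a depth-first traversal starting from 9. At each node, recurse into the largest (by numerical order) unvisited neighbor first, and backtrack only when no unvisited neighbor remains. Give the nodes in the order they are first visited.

9, 18, 11, 16, 20, 14, 10, 19, 3, 13, 12, 15, 8, 7, 4, 5, 6, 2, 1, 0, 17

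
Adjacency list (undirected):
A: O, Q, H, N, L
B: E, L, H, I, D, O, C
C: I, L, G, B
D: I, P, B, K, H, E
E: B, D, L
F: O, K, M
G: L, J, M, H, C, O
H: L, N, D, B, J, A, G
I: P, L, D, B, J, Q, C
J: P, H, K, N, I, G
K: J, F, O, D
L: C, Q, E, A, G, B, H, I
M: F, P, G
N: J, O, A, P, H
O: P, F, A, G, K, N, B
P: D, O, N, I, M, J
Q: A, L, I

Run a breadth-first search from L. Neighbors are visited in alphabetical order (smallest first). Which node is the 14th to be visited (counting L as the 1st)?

Visit L; enqueue A, B, C, E, G, H, I, Q → queue [A, B, C, E, G, H, I, Q]
Visit A; enqueue N, O → queue [B, C, E, G, H, I, Q, N, O]
Visit B; enqueue D → queue [C, E, G, H, I, Q, N, O, D]
Visit C → queue [E, G, H, I, Q, N, O, D]
Visit E → queue [G, H, I, Q, N, O, D]
Visit G; enqueue J, M → queue [H, I, Q, N, O, D, J, M]
Visit H → queue [I, Q, N, O, D, J, M]
Visit I; enqueue P → queue [Q, N, O, D, J, M, P]
Visit Q → queue [N, O, D, J, M, P]
Visit N → queue [O, D, J, M, P]
Visit O; enqueue F, K → queue [D, J, M, P, F, K]
Visit D → queue [J, M, P, F, K]
Visit J → queue [M, P, F, K]
Visit M → queue [P, F, K]
Visit P → queue [F, K]
Visit F → queue [K]
Visit K → queue []

Visit order: L, A, B, C, E, G, H, I, Q, N, O, D, J, M, P, F, K

M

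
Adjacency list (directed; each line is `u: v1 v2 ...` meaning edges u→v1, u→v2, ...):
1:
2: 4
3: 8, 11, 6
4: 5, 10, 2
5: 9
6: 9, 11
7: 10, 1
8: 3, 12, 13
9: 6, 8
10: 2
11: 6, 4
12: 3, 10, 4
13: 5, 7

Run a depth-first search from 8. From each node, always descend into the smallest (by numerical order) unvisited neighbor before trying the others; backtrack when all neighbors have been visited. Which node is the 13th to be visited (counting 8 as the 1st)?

1

Visit 8
8 → 3
3 → 6
6 → 9
6 → 11
11 → 4
4 → 2
4 → 5
4 → 10
8 → 12
8 → 13
13 → 7
7 → 1

Visit order: 8, 3, 6, 9, 11, 4, 2, 5, 10, 12, 13, 7, 1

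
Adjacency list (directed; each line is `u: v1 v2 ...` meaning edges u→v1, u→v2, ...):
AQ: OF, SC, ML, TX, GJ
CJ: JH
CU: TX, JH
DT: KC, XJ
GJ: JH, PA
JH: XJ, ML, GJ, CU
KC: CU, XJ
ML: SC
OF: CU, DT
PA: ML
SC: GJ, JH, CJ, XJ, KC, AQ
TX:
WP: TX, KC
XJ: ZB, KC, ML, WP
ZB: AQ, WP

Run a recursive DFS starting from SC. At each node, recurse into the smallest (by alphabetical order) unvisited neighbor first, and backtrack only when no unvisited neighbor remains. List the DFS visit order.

Visit SC
SC → AQ
AQ → GJ
GJ → JH
JH → CU
CU → TX
JH → ML
JH → XJ
XJ → KC
XJ → WP
XJ → ZB
GJ → PA
AQ → OF
OF → DT
SC → CJ

SC -> AQ -> GJ -> JH -> CU -> TX -> ML -> XJ -> KC -> WP -> ZB -> PA -> OF -> DT -> CJ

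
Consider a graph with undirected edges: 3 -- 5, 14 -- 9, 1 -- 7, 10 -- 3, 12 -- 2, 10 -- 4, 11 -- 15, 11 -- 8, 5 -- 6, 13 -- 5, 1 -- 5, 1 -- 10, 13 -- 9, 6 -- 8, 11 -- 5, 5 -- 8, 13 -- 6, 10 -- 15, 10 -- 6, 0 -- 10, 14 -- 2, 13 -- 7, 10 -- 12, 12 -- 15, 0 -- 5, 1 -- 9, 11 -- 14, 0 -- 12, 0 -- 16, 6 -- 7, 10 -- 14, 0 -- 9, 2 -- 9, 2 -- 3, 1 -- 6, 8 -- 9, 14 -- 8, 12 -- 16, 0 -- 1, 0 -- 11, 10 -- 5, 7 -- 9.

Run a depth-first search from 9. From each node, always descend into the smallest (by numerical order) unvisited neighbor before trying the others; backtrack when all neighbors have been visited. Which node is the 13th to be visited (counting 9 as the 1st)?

8

Visit 9
9 → 0
0 → 1
1 → 5
5 → 3
3 → 2
2 → 12
12 → 10
10 → 4
10 → 6
6 → 7
7 → 13
6 → 8
8 → 11
11 → 14
11 → 15
12 → 16

Visit order: 9, 0, 1, 5, 3, 2, 12, 10, 4, 6, 7, 13, 8, 11, 14, 15, 16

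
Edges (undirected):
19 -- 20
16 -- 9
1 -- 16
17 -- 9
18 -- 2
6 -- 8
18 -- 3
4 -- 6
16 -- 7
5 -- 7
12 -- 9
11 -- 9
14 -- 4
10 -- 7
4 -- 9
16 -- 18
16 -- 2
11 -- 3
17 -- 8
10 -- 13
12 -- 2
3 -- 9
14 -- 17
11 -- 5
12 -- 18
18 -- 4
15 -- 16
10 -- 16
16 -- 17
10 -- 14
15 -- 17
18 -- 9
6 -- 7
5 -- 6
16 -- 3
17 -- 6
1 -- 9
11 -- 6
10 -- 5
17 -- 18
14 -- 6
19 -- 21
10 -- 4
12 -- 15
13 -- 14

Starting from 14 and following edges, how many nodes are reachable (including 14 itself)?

18

BFS from 14 visits: 14, 17, 13, 10, 6, 4, 18, 16, 15, 9, 8, 7, 5, 11, 12, 3, 2, 1
Reachable nodes: 18 of 21 total.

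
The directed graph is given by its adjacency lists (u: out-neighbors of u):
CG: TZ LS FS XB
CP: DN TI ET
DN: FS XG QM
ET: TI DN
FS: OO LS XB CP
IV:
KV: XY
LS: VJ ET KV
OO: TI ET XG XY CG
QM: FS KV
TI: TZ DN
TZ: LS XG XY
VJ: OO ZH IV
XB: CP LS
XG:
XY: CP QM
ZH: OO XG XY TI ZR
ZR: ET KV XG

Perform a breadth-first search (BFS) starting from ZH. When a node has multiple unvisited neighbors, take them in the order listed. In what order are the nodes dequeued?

ZH → OO → XG → XY → TI → ZR → ET → CG → CP → QM → TZ → DN → KV → LS → FS → XB → VJ → IV

Visit ZH; enqueue OO, XG, XY, TI, ZR → queue [OO, XG, XY, TI, ZR]
Visit OO; enqueue ET, CG → queue [XG, XY, TI, ZR, ET, CG]
Visit XG → queue [XY, TI, ZR, ET, CG]
Visit XY; enqueue CP, QM → queue [TI, ZR, ET, CG, CP, QM]
Visit TI; enqueue TZ, DN → queue [ZR, ET, CG, CP, QM, TZ, DN]
Visit ZR; enqueue KV → queue [ET, CG, CP, QM, TZ, DN, KV]
Visit ET → queue [CG, CP, QM, TZ, DN, KV]
Visit CG; enqueue LS, FS, XB → queue [CP, QM, TZ, DN, KV, LS, FS, XB]
Visit CP → queue [QM, TZ, DN, KV, LS, FS, XB]
Visit QM → queue [TZ, DN, KV, LS, FS, XB]
Visit TZ → queue [DN, KV, LS, FS, XB]
Visit DN → queue [KV, LS, FS, XB]
Visit KV → queue [LS, FS, XB]
Visit LS; enqueue VJ → queue [FS, XB, VJ]
Visit FS → queue [XB, VJ]
Visit XB → queue [VJ]
Visit VJ; enqueue IV → queue [IV]
Visit IV → queue []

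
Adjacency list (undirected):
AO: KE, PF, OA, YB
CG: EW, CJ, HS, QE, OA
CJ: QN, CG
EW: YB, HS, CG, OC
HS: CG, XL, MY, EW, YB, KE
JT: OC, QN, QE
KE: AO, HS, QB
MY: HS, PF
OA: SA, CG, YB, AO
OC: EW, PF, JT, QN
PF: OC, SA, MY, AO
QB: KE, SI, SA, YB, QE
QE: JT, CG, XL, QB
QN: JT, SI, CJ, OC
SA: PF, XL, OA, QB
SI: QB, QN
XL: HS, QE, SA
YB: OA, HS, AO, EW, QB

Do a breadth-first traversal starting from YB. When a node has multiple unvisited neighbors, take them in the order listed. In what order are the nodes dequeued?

YB → OA → HS → AO → EW → QB → SA → CG → XL → MY → KE → PF → OC → SI → QE → CJ → JT → QN

Visit YB; enqueue OA, HS, AO, EW, QB → queue [OA, HS, AO, EW, QB]
Visit OA; enqueue SA, CG → queue [HS, AO, EW, QB, SA, CG]
Visit HS; enqueue XL, MY, KE → queue [AO, EW, QB, SA, CG, XL, MY, KE]
Visit AO; enqueue PF → queue [EW, QB, SA, CG, XL, MY, KE, PF]
Visit EW; enqueue OC → queue [QB, SA, CG, XL, MY, KE, PF, OC]
Visit QB; enqueue SI, QE → queue [SA, CG, XL, MY, KE, PF, OC, SI, QE]
Visit SA → queue [CG, XL, MY, KE, PF, OC, SI, QE]
Visit CG; enqueue CJ → queue [XL, MY, KE, PF, OC, SI, QE, CJ]
Visit XL → queue [MY, KE, PF, OC, SI, QE, CJ]
Visit MY → queue [KE, PF, OC, SI, QE, CJ]
Visit KE → queue [PF, OC, SI, QE, CJ]
Visit PF → queue [OC, SI, QE, CJ]
Visit OC; enqueue JT, QN → queue [SI, QE, CJ, JT, QN]
Visit SI → queue [QE, CJ, JT, QN]
Visit QE → queue [CJ, JT, QN]
Visit CJ → queue [JT, QN]
Visit JT → queue [QN]
Visit QN → queue []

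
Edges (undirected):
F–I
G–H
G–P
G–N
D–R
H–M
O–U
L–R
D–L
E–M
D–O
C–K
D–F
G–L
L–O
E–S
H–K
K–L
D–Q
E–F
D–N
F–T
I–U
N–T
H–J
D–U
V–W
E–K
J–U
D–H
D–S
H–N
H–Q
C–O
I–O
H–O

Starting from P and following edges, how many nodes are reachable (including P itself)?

19

BFS from P visits: P, G, N, L, H, T, D, R, O, K, Q, M, J, F, U, S, I, C, E
Reachable nodes: 19 of 21 total.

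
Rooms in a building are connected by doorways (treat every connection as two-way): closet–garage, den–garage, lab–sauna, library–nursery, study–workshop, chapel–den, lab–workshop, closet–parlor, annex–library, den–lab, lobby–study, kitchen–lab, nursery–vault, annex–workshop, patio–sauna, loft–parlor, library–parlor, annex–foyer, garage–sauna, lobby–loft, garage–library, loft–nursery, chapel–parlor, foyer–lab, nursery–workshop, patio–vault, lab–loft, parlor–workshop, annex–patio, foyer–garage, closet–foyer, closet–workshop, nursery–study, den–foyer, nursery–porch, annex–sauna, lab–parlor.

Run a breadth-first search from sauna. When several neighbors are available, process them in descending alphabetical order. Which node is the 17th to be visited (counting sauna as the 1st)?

chapel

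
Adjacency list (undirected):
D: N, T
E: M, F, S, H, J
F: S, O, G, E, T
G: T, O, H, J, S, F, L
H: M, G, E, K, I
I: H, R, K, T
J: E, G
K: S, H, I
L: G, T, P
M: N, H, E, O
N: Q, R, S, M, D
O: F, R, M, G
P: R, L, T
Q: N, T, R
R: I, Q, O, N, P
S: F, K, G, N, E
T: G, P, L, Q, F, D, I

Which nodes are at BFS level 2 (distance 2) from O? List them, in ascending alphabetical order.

E, H, I, J, L, N, P, Q, S, T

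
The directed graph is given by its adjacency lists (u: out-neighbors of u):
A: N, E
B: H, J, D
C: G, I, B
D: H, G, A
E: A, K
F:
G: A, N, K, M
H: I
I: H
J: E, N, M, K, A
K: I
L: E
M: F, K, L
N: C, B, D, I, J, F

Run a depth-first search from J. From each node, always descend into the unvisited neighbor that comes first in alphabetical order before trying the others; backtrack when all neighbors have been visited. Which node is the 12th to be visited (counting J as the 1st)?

F

Visit J
J → A
A → E
E → K
K → I
I → H
A → N
N → B
B → D
D → G
G → M
M → F
M → L
N → C

Visit order: J, A, E, K, I, H, N, B, D, G, M, F, L, C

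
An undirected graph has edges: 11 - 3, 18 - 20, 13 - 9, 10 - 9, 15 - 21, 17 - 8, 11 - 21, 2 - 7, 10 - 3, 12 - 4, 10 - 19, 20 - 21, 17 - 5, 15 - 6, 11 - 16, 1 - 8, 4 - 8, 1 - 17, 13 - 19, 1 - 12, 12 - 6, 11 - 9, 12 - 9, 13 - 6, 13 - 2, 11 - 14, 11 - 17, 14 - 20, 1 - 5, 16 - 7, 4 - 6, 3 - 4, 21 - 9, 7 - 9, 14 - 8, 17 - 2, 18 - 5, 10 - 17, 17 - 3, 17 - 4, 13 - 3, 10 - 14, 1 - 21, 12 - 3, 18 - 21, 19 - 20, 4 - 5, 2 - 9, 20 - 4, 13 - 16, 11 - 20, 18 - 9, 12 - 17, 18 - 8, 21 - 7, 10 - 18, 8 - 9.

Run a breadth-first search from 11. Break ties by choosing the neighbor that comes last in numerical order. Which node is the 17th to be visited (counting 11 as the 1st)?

Visit 11; enqueue 21, 20, 17, 16, 14, 9, 3 → queue [21, 20, 17, 16, 14, 9, 3]
Visit 21; enqueue 18, 15, 7, 1 → queue [20, 17, 16, 14, 9, 3, 18, 15, 7, 1]
Visit 20; enqueue 19, 4 → queue [17, 16, 14, 9, 3, 18, 15, 7, 1, 19, 4]
Visit 17; enqueue 12, 10, 8, 5, 2 → queue [16, 14, 9, 3, 18, 15, 7, 1, 19, 4, 12, 10, 8, 5, 2]
Visit 16; enqueue 13 → queue [14, 9, 3, 18, 15, 7, 1, 19, 4, 12, 10, 8, 5, 2, 13]
Visit 14 → queue [9, 3, 18, 15, 7, 1, 19, 4, 12, 10, 8, 5, 2, 13]
Visit 9 → queue [3, 18, 15, 7, 1, 19, 4, 12, 10, 8, 5, 2, 13]
Visit 3 → queue [18, 15, 7, 1, 19, 4, 12, 10, 8, 5, 2, 13]
Visit 18 → queue [15, 7, 1, 19, 4, 12, 10, 8, 5, 2, 13]
Visit 15; enqueue 6 → queue [7, 1, 19, 4, 12, 10, 8, 5, 2, 13, 6]
Visit 7 → queue [1, 19, 4, 12, 10, 8, 5, 2, 13, 6]
Visit 1 → queue [19, 4, 12, 10, 8, 5, 2, 13, 6]
Visit 19 → queue [4, 12, 10, 8, 5, 2, 13, 6]
Visit 4 → queue [12, 10, 8, 5, 2, 13, 6]
Visit 12 → queue [10, 8, 5, 2, 13, 6]
Visit 10 → queue [8, 5, 2, 13, 6]
Visit 8 → queue [5, 2, 13, 6]
Visit 5 → queue [2, 13, 6]
Visit 2 → queue [13, 6]
Visit 13 → queue [6]
Visit 6 → queue []

Visit order: 11, 21, 20, 17, 16, 14, 9, 3, 18, 15, 7, 1, 19, 4, 12, 10, 8, 5, 2, 13, 6

8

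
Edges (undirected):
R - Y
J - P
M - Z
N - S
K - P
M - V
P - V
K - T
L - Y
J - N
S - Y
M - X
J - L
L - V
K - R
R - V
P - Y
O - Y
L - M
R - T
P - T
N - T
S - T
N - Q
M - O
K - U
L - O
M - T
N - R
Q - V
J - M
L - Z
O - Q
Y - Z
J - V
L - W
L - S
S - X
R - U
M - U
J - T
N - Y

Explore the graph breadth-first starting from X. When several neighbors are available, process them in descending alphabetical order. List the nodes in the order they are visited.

X -> S -> M -> Y -> T -> N -> L -> Z -> V -> U -> O -> J -> R -> P -> K -> Q -> W

Visit X; enqueue S, M → queue [S, M]
Visit S; enqueue Y, T, N, L → queue [M, Y, T, N, L]
Visit M; enqueue Z, V, U, O, J → queue [Y, T, N, L, Z, V, U, O, J]
Visit Y; enqueue R, P → queue [T, N, L, Z, V, U, O, J, R, P]
Visit T; enqueue K → queue [N, L, Z, V, U, O, J, R, P, K]
Visit N; enqueue Q → queue [L, Z, V, U, O, J, R, P, K, Q]
Visit L; enqueue W → queue [Z, V, U, O, J, R, P, K, Q, W]
Visit Z → queue [V, U, O, J, R, P, K, Q, W]
Visit V → queue [U, O, J, R, P, K, Q, W]
Visit U → queue [O, J, R, P, K, Q, W]
Visit O → queue [J, R, P, K, Q, W]
Visit J → queue [R, P, K, Q, W]
Visit R → queue [P, K, Q, W]
Visit P → queue [K, Q, W]
Visit K → queue [Q, W]
Visit Q → queue [W]
Visit W → queue []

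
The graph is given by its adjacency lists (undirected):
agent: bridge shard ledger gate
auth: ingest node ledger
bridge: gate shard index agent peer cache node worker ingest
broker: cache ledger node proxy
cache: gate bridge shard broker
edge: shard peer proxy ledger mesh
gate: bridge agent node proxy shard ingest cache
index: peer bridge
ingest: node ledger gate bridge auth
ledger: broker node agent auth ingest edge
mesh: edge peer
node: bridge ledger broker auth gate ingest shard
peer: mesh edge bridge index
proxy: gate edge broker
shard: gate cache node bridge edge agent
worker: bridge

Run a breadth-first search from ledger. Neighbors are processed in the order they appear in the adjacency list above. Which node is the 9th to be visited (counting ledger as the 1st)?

proxy

Visit ledger; enqueue broker, node, agent, auth, ingest, edge → queue [broker, node, agent, auth, ingest, edge]
Visit broker; enqueue cache, proxy → queue [node, agent, auth, ingest, edge, cache, proxy]
Visit node; enqueue bridge, gate, shard → queue [agent, auth, ingest, edge, cache, proxy, bridge, gate, shard]
Visit agent → queue [auth, ingest, edge, cache, proxy, bridge, gate, shard]
Visit auth → queue [ingest, edge, cache, proxy, bridge, gate, shard]
Visit ingest → queue [edge, cache, proxy, bridge, gate, shard]
Visit edge; enqueue peer, mesh → queue [cache, proxy, bridge, gate, shard, peer, mesh]
Visit cache → queue [proxy, bridge, gate, shard, peer, mesh]
Visit proxy → queue [bridge, gate, shard, peer, mesh]
Visit bridge; enqueue index, worker → queue [gate, shard, peer, mesh, index, worker]
Visit gate → queue [shard, peer, mesh, index, worker]
Visit shard → queue [peer, mesh, index, worker]
Visit peer → queue [mesh, index, worker]
Visit mesh → queue [index, worker]
Visit index → queue [worker]
Visit worker → queue []

Visit order: ledger, broker, node, agent, auth, ingest, edge, cache, proxy, bridge, gate, shard, peer, mesh, index, worker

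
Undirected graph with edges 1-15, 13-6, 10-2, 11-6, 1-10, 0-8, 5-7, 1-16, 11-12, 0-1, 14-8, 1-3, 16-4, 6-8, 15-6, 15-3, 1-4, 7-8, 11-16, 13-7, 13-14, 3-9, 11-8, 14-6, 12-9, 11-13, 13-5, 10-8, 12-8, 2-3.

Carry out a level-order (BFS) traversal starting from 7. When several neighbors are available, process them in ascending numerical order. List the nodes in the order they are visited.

7 5 8 13 0 6 10 11 12 14 1 15 2 16 9 3 4

Visit 7; enqueue 5, 8, 13 → queue [5, 8, 13]
Visit 5 → queue [8, 13]
Visit 8; enqueue 0, 6, 10, 11, 12, 14 → queue [13, 0, 6, 10, 11, 12, 14]
Visit 13 → queue [0, 6, 10, 11, 12, 14]
Visit 0; enqueue 1 → queue [6, 10, 11, 12, 14, 1]
Visit 6; enqueue 15 → queue [10, 11, 12, 14, 1, 15]
Visit 10; enqueue 2 → queue [11, 12, 14, 1, 15, 2]
Visit 11; enqueue 16 → queue [12, 14, 1, 15, 2, 16]
Visit 12; enqueue 9 → queue [14, 1, 15, 2, 16, 9]
Visit 14 → queue [1, 15, 2, 16, 9]
Visit 1; enqueue 3, 4 → queue [15, 2, 16, 9, 3, 4]
Visit 15 → queue [2, 16, 9, 3, 4]
Visit 2 → queue [16, 9, 3, 4]
Visit 16 → queue [9, 3, 4]
Visit 9 → queue [3, 4]
Visit 3 → queue [4]
Visit 4 → queue []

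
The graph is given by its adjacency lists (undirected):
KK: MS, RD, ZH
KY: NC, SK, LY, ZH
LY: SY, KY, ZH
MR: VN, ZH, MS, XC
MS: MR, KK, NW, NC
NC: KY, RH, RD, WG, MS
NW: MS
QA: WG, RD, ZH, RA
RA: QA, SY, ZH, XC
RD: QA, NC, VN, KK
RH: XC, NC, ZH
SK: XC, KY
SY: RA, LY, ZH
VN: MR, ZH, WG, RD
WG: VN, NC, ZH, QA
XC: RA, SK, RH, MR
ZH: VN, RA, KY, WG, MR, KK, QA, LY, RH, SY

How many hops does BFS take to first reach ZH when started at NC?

Level 0: NC
Level 1: KY, MS, RD, RH, WG
Level 2: KK, LY, MR, NW, QA, SK, VN, XC, ZH
Level 3: RA, SY
ZH first appears at level 2.

2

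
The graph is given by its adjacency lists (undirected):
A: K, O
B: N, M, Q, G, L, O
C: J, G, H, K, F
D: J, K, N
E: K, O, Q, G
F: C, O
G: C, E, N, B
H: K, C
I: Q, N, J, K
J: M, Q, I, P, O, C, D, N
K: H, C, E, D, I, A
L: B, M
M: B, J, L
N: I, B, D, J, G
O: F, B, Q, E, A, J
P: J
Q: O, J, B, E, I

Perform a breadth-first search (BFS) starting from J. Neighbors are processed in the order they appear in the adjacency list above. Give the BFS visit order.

J → M → Q → I → P → O → C → D → N → B → L → E → K → F → A → G → H

Visit J; enqueue M, Q, I, P, O, C, D, N → queue [M, Q, I, P, O, C, D, N]
Visit M; enqueue B, L → queue [Q, I, P, O, C, D, N, B, L]
Visit Q; enqueue E → queue [I, P, O, C, D, N, B, L, E]
Visit I; enqueue K → queue [P, O, C, D, N, B, L, E, K]
Visit P → queue [O, C, D, N, B, L, E, K]
Visit O; enqueue F, A → queue [C, D, N, B, L, E, K, F, A]
Visit C; enqueue G, H → queue [D, N, B, L, E, K, F, A, G, H]
Visit D → queue [N, B, L, E, K, F, A, G, H]
Visit N → queue [B, L, E, K, F, A, G, H]
Visit B → queue [L, E, K, F, A, G, H]
Visit L → queue [E, K, F, A, G, H]
Visit E → queue [K, F, A, G, H]
Visit K → queue [F, A, G, H]
Visit F → queue [A, G, H]
Visit A → queue [G, H]
Visit G → queue [H]
Visit H → queue []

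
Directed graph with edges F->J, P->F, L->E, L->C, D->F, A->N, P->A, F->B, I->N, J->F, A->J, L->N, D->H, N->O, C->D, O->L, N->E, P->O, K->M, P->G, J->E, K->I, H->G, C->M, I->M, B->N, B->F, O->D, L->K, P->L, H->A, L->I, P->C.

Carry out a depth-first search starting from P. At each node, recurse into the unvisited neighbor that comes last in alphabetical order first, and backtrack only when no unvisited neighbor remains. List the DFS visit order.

P, O, L, N, E, K, M, I, C, D, H, G, A, J, F, B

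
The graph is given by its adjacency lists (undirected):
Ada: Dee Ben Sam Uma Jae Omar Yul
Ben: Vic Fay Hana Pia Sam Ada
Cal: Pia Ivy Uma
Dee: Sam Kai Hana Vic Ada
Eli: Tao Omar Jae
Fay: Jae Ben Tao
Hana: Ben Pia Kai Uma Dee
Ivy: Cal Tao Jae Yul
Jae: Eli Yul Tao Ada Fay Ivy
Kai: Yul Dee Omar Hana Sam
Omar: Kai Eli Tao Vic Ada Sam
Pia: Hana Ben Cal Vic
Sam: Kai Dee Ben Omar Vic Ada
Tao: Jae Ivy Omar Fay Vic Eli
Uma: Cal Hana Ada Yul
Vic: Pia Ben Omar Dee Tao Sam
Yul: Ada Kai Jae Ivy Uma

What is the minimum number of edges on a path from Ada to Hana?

Level 0: Ada
Level 1: Ben, Dee, Jae, Omar, Sam, Uma, Yul
Level 2: Cal, Eli, Fay, Hana, Ivy, Kai, Pia, Tao, Vic
Hana first appears at level 2.

2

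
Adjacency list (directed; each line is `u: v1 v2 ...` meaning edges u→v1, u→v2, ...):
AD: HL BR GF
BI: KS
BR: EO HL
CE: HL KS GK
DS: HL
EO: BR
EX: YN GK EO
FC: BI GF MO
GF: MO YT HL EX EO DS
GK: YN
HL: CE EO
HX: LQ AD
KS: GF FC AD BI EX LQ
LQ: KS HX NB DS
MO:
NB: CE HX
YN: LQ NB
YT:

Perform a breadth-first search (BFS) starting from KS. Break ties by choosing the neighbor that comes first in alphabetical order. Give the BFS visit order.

KS, AD, BI, EX, FC, GF, LQ, BR, HL, EO, GK, YN, MO, DS, YT, HX, NB, CE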